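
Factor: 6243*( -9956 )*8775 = -2^2*3^4*5^2*13^1*19^1*131^1* 2081^1 =-545412827700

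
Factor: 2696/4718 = 4/7 = 2^2*7^( - 1)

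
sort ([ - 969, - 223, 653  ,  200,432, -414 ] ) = [ - 969,  -  414,  -  223,  200, 432,653] 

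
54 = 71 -17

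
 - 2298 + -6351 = -8649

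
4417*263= 1161671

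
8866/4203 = 2 + 460/4203 = 2.11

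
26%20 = 6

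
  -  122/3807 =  - 122/3807 = - 0.03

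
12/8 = 3/2= 1.50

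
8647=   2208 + 6439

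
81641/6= 81641/6 = 13606.83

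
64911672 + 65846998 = 130758670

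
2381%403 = 366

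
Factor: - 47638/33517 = - 2^1*11^(  -  2)*277^( - 1) * 23819^1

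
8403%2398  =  1209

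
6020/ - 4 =  -  1505 + 0/1=- 1505.00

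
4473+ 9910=14383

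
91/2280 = 91/2280= 0.04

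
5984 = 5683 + 301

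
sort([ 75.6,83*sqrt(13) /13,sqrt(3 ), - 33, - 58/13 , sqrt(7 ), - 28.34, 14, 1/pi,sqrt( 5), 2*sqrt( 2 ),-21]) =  [ - 33,  -  28.34, - 21, - 58/13, 1/pi, sqrt( 3 ), sqrt (5 ),sqrt(7 ), 2*sqrt( 2),14,83*sqrt( 13)/13 , 75.6]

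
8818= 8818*1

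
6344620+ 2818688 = 9163308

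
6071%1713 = 932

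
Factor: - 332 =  -2^2*83^1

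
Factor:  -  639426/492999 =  - 213142/164333 =- 2^1*13^( - 1)*19^1*71^1*79^1*12641^ ( - 1 ) 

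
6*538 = 3228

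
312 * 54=16848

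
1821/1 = 1821=1821.00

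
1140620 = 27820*41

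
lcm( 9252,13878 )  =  27756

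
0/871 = 0 = 0.00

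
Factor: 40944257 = 139^1 * 294563^1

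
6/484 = 3/242  =  0.01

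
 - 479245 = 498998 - 978243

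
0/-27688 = 0/1 =- 0.00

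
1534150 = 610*2515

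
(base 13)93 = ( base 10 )120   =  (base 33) 3L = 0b1111000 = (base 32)3o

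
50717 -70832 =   -  20115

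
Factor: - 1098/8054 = - 3^2*61^1*4027^( - 1) = - 549/4027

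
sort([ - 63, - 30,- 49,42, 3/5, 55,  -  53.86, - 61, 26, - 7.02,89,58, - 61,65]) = [ - 63, - 61, - 61, - 53.86, - 49, - 30, - 7.02,3/5,26  ,  42, 55  ,  58,65,89]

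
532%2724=532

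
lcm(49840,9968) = 49840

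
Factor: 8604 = 2^2*3^2*239^1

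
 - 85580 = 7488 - 93068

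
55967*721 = 40352207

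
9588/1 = 9588 = 9588.00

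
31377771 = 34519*909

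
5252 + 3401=8653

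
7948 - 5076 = 2872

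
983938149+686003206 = 1669941355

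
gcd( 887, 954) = 1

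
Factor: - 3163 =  - 3163^1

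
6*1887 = 11322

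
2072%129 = 8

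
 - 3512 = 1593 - 5105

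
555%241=73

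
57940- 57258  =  682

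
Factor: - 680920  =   - 2^3 * 5^1*29^1*587^1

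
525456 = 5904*89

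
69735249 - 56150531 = 13584718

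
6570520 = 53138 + 6517382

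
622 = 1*622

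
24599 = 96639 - 72040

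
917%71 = 65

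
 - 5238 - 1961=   -  7199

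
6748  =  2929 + 3819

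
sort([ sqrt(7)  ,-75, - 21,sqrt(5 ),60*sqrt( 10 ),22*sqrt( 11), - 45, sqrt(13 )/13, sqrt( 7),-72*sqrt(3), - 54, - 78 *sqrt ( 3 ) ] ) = [-78*sqrt (3 ), - 72*sqrt( 3),- 75, -54, - 45, - 21,sqrt( 13)/13,sqrt( 5),sqrt( 7 ), sqrt( 7 ), 22*sqrt( 11 ),60  *sqrt( 10 )]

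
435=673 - 238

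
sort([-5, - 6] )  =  [  -  6, - 5 ]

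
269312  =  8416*32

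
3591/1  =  3591 = 3591.00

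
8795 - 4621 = 4174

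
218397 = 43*5079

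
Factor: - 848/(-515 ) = 2^4*5^ ( - 1 )*53^1*103^( - 1 ) 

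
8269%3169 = 1931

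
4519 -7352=-2833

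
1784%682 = 420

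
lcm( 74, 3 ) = 222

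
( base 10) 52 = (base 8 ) 64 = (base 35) 1H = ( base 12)44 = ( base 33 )1j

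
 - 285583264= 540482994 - 826066258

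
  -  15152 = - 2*7576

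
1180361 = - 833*( - 1417 )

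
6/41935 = 6/41935 = 0.00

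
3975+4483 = 8458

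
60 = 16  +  44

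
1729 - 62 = 1667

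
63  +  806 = 869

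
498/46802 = 249/23401 = 0.01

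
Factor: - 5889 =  - 3^1*13^1*151^1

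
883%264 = 91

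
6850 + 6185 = 13035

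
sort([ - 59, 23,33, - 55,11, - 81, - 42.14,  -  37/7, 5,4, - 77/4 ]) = [  -  81, - 59,-55,-42.14 ,-77/4, - 37/7, 4,5, 11,23,33]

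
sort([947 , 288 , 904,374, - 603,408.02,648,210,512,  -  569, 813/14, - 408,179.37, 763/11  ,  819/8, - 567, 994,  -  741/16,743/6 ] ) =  [-603 ,- 569, - 567 , - 408, - 741/16,813/14,763/11 , 819/8,743/6, 179.37, 210,  288, 374, 408.02,512,648,904, 947, 994 ] 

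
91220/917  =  91220/917 = 99.48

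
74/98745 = 74/98745  =  0.00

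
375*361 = 135375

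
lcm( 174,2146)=6438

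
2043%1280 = 763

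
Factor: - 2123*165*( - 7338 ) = 2^1*3^2 *5^1 * 11^2*193^1 * 1223^1= 2570464710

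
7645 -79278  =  -71633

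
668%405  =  263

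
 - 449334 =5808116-6257450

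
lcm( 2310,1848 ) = 9240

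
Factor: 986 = 2^1*17^1*29^1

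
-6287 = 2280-8567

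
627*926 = 580602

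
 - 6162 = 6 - 6168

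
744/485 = 744/485=1.53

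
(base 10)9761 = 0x2621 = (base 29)BHH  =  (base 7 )40313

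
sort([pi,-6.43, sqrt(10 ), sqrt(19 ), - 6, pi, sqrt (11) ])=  [ - 6.43  , - 6, pi,pi,sqrt( 10 ), sqrt(11), sqrt( 19 )]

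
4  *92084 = 368336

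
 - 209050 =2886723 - 3095773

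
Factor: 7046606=2^1 * 7^1 * 19^1*59^1*449^1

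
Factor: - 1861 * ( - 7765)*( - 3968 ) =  - 57340238720 = - 2^7*5^1 *31^1*1553^1*1861^1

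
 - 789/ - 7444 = 789/7444= 0.11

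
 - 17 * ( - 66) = 1122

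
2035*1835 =3734225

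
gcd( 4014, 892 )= 446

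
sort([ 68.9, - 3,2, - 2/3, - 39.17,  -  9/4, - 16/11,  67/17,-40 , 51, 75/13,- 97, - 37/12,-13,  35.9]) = [ - 97, - 40, - 39.17, - 13,-37/12, -3, - 9/4,-16/11,- 2/3 , 2 , 67/17 , 75/13,35.9, 51,68.9]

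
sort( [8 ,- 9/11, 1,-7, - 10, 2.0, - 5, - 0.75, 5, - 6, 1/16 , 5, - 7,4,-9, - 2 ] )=[ - 10, - 9, - 7,-7, - 6, - 5, - 2, - 9/11, - 0.75, 1/16, 1,2.0, 4, 5,5, 8] 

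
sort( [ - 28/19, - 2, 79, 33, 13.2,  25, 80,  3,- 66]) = [- 66, - 2,  -  28/19, 3,  13.2, 25, 33, 79, 80 ] 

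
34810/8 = 4351 + 1/4  =  4351.25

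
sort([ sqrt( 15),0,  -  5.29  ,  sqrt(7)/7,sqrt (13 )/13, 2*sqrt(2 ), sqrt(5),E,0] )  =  [ - 5.29,0, 0,  sqrt( 13) /13,sqrt( 7 ) /7,  sqrt( 5 ),E , 2*sqrt( 2 ), sqrt (15)]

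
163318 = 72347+90971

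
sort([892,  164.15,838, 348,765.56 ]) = [ 164.15,348,  765.56, 838,892]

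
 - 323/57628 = -323/57628 = - 0.01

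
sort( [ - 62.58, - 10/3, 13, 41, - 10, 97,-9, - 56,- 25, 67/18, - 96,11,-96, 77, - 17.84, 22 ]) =[-96, - 96,-62.58, - 56 ,  -  25,- 17.84,-10,-9, - 10/3 , 67/18,11 , 13, 22, 41,77,97]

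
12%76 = 12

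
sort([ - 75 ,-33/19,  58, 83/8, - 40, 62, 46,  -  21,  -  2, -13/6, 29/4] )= [  -  75, - 40,-21, - 13/6, - 2, - 33/19,  29/4,  83/8, 46,58,62]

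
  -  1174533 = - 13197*89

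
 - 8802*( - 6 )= 52812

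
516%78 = 48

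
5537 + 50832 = 56369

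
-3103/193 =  - 3103/193   =  -16.08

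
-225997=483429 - 709426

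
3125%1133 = 859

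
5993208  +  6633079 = 12626287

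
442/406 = 1 + 18/203  =  1.09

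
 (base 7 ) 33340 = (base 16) 20d7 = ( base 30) 9a7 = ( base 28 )ak7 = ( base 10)8407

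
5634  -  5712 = - 78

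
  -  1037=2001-3038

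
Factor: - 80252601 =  - 3^1*11^1*13^1*187069^1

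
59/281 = 59/281= 0.21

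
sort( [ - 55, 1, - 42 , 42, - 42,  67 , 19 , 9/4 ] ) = [ -55, - 42, - 42, 1, 9/4, 19,  42, 67] 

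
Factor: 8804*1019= 2^2*31^1*71^1*1019^1 = 8971276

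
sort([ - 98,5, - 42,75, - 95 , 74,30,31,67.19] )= [ - 98, - 95, - 42,5,  30,31, 67.19,  74  ,  75] 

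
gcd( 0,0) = 0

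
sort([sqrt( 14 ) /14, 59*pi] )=[sqrt( 14 ) /14, 59*pi] 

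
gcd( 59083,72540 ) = 1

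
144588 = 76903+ 67685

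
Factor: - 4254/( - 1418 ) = 3 = 3^1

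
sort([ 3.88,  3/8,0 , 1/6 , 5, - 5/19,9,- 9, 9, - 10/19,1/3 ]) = [  -  9 , - 10/19, - 5/19,0,1/6,  1/3, 3/8,  3.88, 5,9 , 9 ]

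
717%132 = 57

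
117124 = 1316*89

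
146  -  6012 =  - 5866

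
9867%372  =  195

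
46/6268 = 23/3134 = 0.01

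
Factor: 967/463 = 463^( - 1 ) * 967^1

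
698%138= 8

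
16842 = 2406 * 7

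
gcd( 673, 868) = 1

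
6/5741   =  6/5741 =0.00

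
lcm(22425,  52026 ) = 1300650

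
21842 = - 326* (-67)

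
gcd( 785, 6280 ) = 785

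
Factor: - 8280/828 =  - 2^1*5^1 = - 10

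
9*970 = 8730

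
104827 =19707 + 85120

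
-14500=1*(-14500 ) 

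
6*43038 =258228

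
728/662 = 1+33/331 = 1.10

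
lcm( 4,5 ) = 20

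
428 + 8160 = 8588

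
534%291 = 243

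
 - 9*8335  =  -75015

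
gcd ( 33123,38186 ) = 61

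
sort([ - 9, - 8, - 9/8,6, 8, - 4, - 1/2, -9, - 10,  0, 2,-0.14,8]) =[- 10, - 9, - 9,-8,- 4,  -  9/8,-1/2,-0.14,0,2,6,8, 8]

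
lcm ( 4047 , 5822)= 331854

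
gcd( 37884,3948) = 84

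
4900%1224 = 4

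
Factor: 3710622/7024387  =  2^1*3^1 * 618437^1*7024387^ ( - 1 ) 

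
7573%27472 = 7573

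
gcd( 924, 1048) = 4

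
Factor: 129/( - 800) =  - 2^( - 5 )*3^1 * 5^( - 2 )*43^1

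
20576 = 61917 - 41341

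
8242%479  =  99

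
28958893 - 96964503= - 68005610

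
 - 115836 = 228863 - 344699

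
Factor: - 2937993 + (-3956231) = -2^4*107^1 * 4027^1 = -6894224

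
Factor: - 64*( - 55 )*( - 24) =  - 84480 =-2^9 * 3^1*5^1* 11^1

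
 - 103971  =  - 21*4951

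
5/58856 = 5/58856 = 0.00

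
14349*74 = 1061826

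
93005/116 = 801+ 89/116 = 801.77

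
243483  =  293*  831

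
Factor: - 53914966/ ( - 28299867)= 2^1 * 3^(-1 )*7^1*23^( -1)*1279^1*3011^1*410143^( - 1) 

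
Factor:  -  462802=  - 2^1*19^2*641^1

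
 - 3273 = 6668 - 9941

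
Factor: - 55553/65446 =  - 2^( - 1 )  *43^( -1) * 73^1= - 73/86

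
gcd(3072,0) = 3072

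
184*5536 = 1018624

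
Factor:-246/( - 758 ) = 3^1 * 41^1*379^(-1) = 123/379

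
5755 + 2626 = 8381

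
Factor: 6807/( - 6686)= - 2^(-1) * 3^1*2269^1 * 3343^(  -  1 )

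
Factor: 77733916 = 2^2*13^2 * 59^1*1949^1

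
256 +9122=9378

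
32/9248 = 1/289 = 0.00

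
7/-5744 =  - 7/5744  =  - 0.00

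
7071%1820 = 1611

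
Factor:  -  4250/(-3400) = 5/4 = 2^ ( - 2 )*5^1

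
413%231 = 182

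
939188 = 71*13228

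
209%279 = 209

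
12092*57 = 689244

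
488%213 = 62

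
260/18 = 14 + 4/9=14.44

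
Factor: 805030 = 2^1*5^1 * 19^2* 223^1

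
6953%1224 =833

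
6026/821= 7+279/821= 7.34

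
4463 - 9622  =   - 5159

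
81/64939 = 81/64939  =  0.00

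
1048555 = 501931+546624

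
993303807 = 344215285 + 649088522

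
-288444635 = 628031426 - 916476061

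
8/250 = 4/125=0.03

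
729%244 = 241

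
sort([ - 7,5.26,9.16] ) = [ - 7 , 5.26, 9.16]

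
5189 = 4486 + 703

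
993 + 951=1944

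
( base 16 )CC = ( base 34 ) 60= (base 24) 8c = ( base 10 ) 204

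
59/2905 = 59/2905=0.02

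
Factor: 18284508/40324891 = 2^2*3^3*11^1 * 53^(-1)*15391^1*760847^( - 1 ) 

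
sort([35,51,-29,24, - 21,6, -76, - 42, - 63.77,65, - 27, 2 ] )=[ - 76, - 63.77,-42, - 29, - 27, - 21,2,6, 24, 35, 51,  65 ]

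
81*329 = 26649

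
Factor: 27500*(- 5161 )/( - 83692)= 5^4*7^(-3 ) *11^1* 13^1*61^( - 1)*397^1 = 35481875/20923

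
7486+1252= 8738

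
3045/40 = 609/8 =76.12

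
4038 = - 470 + 4508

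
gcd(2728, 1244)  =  4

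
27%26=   1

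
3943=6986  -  3043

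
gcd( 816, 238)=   34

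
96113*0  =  0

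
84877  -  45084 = 39793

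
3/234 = 1/78  =  0.01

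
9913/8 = 9913/8= 1239.12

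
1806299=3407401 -1601102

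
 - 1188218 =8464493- 9652711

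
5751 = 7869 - 2118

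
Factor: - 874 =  - 2^1*19^1*  23^1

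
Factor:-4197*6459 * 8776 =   -  237903520248 = - 2^3 * 3^2*1097^1*1399^1*2153^1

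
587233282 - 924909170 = -337675888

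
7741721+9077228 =16818949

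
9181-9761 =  - 580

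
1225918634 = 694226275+531692359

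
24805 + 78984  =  103789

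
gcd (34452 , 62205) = 957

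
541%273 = 268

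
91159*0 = 0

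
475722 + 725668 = 1201390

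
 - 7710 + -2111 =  -9821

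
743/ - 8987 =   -  1 + 8244/8987 = - 0.08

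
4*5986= 23944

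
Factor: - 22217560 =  - 2^3*5^1* 555439^1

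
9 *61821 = 556389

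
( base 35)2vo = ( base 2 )110111100111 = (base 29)46L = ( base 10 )3559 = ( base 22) 77h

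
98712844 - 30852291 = 67860553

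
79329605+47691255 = 127020860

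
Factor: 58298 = 2^1*103^1 * 283^1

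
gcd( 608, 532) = 76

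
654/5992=327/2996= 0.11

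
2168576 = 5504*394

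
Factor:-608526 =-2^1*3^3 * 59^1*191^1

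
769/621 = 1  +  148/621 = 1.24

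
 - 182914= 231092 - 414006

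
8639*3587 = 30988093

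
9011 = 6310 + 2701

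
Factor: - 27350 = - 2^1  *5^2*547^1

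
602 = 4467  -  3865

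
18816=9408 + 9408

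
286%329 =286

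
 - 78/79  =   - 78/79 = - 0.99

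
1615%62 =3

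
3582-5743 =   -  2161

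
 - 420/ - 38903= 420/38903   =  0.01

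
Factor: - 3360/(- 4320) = 7/9 = 3^(  -  2 )*7^1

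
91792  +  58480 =150272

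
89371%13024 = 11227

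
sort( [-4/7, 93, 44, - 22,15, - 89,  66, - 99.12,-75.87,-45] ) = [ - 99.12,-89 , - 75.87,-45, - 22, -4/7, 15,44, 66 , 93]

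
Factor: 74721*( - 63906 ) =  - 4775120226 = - 2^1*3^2*10651^1*24907^1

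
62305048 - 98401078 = -36096030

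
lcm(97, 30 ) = 2910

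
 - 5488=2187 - 7675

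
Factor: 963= 3^2*  107^1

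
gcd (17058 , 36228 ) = 6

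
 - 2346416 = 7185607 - 9532023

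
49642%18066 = 13510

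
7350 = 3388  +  3962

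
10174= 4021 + 6153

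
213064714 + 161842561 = 374907275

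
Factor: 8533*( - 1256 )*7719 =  - 82727981112 = - 2^3*3^1*7^1*23^1*31^1*53^1*83^1* 157^1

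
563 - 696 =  - 133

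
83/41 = 2 + 1/41 = 2.02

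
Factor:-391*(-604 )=236164 = 2^2*17^1*23^1*151^1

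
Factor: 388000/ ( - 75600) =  - 2^1*3^( - 3)*5^1 * 7^( - 1 ) * 97^1 = - 970/189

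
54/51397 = 54/51397 = 0.00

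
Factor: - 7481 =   -  7481^1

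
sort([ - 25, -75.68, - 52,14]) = [ - 75.68,-52,-25,14 ]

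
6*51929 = 311574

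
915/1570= 183/314 = 0.58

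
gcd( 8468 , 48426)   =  2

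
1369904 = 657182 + 712722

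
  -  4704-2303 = - 7007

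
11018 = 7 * 1574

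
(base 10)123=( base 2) 1111011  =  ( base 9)146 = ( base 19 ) 69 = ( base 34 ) 3l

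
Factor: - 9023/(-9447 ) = 3^( - 1 )*7^1  *  47^(  -  1)*67^ ( - 1)*1289^1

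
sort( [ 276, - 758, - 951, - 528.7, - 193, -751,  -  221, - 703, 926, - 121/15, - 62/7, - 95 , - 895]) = [-951,-895, - 758,- 751, - 703 , - 528.7,-221, - 193, - 95,-62/7, - 121/15, 276,926]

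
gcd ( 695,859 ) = 1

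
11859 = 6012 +5847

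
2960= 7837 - 4877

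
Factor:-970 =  - 2^1*5^1*97^1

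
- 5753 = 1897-7650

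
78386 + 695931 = 774317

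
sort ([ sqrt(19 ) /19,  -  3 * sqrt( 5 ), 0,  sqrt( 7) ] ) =[-3*sqrt(5),0,  sqrt(19) /19,  sqrt(7 ) ] 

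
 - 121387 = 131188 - 252575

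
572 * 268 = 153296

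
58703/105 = 58703/105 = 559.08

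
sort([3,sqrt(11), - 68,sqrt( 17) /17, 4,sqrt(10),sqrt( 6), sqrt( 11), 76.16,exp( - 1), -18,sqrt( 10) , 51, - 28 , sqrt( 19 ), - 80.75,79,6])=[ - 80.75, - 68, - 28 ,-18,sqrt( 17) /17, exp( - 1),sqrt( 6),3,sqrt(10),sqrt(10),sqrt( 11),sqrt( 11),4,sqrt(19),6,51,76.16, 79] 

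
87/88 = 87/88 =0.99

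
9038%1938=1286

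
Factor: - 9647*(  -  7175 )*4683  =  324144264675 = 3^1*5^2*7^2 *11^1*41^1*223^1*877^1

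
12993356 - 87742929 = -74749573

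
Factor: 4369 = 17^1* 257^1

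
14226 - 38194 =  - 23968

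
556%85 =46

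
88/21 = 4+4/21 = 4.19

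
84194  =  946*89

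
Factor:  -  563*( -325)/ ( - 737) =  - 182975/737 = - 5^2 * 11^( - 1) * 13^1*67^( - 1) * 563^1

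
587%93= 29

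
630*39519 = 24896970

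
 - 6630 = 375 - 7005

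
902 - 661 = 241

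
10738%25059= 10738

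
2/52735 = 2/52735  =  0.00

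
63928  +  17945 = 81873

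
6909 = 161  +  6748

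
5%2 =1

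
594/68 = 8 + 25/34 = 8.74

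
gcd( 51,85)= 17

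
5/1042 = 5/1042 = 0.00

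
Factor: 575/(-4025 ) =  - 7^( -1)  =  - 1/7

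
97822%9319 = 4632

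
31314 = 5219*6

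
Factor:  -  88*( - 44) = 3872 = 2^5*11^2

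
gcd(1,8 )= 1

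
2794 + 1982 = 4776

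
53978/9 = 53978/9 =5997.56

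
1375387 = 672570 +702817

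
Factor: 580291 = 580291^1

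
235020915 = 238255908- 3234993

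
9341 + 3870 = 13211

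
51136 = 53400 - 2264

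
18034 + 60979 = 79013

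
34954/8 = 4369+1/4  =  4369.25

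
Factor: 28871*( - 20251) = - 7^1 * 11^1*263^1  *  28871^1 = - 584666621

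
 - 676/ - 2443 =676/2443 = 0.28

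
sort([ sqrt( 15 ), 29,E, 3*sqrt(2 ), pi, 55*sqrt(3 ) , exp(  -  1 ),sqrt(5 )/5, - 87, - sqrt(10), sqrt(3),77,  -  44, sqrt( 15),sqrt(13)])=[ - 87 ,-44, - sqrt(10), exp ( - 1),  sqrt (5)/5, sqrt(3), E, pi, sqrt( 13)  ,  sqrt(15),sqrt( 15), 3 * sqrt( 2 ),29, 77, 55*  sqrt ( 3)]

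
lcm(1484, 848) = 5936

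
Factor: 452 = 2^2 * 113^1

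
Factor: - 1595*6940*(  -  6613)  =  2^2*5^2*11^1*17^1*29^1*347^1 * 389^1 = 73201280900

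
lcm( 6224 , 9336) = 18672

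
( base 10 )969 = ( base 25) 1DJ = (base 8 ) 1711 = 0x3c9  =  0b1111001001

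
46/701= 46/701 = 0.07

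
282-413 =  - 131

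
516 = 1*516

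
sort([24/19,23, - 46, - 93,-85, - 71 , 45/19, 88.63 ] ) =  [ - 93, - 85, - 71,-46,24/19,45/19,23,88.63 ]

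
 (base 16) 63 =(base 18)59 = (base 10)99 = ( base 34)2v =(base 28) 3F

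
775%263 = 249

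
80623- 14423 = 66200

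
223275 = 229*975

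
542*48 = 26016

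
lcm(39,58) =2262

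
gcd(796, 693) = 1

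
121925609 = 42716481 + 79209128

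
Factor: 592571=7^1*84653^1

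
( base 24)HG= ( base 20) 114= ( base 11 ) 356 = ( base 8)650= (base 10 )424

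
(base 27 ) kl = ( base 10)561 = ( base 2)1000110001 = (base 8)1061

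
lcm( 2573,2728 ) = 226424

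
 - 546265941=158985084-705251025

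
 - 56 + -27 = - 83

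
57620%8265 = 8030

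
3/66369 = 1/22123 = 0.00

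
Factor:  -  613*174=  - 106662=-2^1*3^1* 29^1*613^1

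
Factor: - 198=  - 2^1*3^2*11^1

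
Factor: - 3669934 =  - 2^1*1834967^1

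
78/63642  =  13/10607  =  0.00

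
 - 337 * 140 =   -  47180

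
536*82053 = 43980408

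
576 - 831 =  - 255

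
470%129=83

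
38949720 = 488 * 79815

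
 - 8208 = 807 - 9015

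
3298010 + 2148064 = 5446074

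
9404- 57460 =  - 48056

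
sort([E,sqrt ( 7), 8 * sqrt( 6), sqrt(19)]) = [ sqrt( 7),E, sqrt( 19), 8*sqrt (6)]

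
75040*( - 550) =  - 41272000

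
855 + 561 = 1416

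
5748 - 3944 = 1804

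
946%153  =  28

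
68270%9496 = 1798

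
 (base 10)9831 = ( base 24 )h1f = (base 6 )113303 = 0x2667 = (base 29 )BK0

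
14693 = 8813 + 5880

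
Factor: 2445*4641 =3^2 * 5^1 * 7^1*13^1*17^1*163^1=11347245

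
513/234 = 2 + 5/26 = 2.19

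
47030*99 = 4655970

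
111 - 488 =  - 377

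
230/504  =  115/252 = 0.46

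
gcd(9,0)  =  9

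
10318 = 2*5159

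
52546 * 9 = 472914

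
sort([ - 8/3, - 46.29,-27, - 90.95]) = [ - 90.95,-46.29,- 27, - 8/3] 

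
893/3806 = 893/3806 = 0.23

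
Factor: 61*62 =2^1*31^1*61^1 = 3782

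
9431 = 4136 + 5295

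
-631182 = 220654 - 851836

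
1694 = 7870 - 6176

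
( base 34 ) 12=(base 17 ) 22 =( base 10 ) 36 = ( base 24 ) 1c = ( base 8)44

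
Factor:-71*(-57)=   3^1*19^1*71^1=4047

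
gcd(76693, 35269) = 1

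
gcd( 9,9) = 9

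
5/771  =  5/771  =  0.01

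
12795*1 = 12795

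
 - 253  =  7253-7506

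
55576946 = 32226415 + 23350531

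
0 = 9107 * 0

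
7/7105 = 1/1015=0.00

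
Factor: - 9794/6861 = - 2^1*3^( - 1)*59^1*83^1 * 2287^( - 1) 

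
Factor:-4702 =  - 2^1*2351^1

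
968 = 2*484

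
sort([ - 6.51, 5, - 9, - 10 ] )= [-10, - 9 , - 6.51,5]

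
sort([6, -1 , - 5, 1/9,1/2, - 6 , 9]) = [ - 6,  -  5,- 1 , 1/9,1/2 , 6, 9] 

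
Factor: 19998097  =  7^1 * 2856871^1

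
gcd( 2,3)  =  1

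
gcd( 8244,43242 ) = 6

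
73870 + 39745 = 113615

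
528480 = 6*88080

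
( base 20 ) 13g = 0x1DC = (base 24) jk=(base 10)476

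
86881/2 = 86881/2 = 43440.50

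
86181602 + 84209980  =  170391582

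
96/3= 32 =32.00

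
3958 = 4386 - 428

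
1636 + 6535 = 8171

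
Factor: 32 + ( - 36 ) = - 4 = - 2^2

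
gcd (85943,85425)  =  1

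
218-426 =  - 208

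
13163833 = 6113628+7050205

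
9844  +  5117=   14961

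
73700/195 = 14740/39 = 377.95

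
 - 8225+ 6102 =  - 2123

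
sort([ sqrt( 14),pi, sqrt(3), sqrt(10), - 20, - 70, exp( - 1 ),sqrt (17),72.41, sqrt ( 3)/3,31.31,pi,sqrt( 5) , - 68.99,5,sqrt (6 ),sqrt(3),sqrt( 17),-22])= [-70,-68.99, - 22, - 20,exp (-1 ),sqrt( 3)/3,sqrt(3),sqrt (3),  sqrt (5), sqrt ( 6),pi,pi,sqrt( 10 ),sqrt( 14),sqrt ( 17 ),sqrt( 17),5, 31.31,72.41]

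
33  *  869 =28677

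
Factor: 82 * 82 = 6724 = 2^2*41^2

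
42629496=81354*524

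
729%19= 7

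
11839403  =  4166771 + 7672632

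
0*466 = 0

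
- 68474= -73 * 938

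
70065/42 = 23355/14 = 1668.21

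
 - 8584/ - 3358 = 4292/1679  =  2.56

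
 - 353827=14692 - 368519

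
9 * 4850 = 43650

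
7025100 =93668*75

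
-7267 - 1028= - 8295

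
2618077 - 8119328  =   - 5501251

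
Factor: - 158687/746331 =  - 3^( - 1 )*89^1 *193^( - 1 )* 1289^(- 1)*1783^1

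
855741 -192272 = 663469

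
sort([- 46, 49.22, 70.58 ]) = [ - 46, 49.22,  70.58]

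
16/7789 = 16/7789 = 0.00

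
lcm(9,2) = 18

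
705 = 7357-6652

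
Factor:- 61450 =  - 2^1*5^2*1229^1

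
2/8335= 2/8335 = 0.00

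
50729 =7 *7247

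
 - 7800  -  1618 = - 9418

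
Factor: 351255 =3^1*5^1*23417^1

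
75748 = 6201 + 69547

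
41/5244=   41/5244 = 0.01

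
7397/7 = 7397/7 = 1056.71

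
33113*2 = 66226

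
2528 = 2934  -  406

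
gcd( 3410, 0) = 3410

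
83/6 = 13 + 5/6 = 13.83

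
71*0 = 0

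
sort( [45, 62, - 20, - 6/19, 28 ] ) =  [-20, - 6/19, 28, 45,62 ] 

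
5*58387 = 291935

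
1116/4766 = 558/2383 = 0.23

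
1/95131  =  1/95131 = 0.00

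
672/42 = 16 = 16.00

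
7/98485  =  7/98485 = 0.00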